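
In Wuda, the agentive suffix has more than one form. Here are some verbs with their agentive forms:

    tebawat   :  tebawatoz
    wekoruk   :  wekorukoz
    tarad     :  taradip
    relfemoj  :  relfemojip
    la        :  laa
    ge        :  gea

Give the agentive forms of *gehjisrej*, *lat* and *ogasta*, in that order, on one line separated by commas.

gehjisrejip, latoz, ogastaa

The pattern is voicing of the final sound: -oz when the stem ends in a voiceless consonant (*tebawat*, *wekoruk*); -ip when the stem ends in a voiced consonant (*tarad*, *relfemoj*); -a when the stem ends in a vowel (*la*, *ge*).
*gehjisrej* — final sound /j/ (a voiced consonant) → -ip → *gehjisrejip*.
The final sound of *lat* is /t/, which is a voiceless consonant, so the suffix is -oz, giving *latoz*.
*ogasta*: final sound = /a/, a vowel → -a → *ogastaa*.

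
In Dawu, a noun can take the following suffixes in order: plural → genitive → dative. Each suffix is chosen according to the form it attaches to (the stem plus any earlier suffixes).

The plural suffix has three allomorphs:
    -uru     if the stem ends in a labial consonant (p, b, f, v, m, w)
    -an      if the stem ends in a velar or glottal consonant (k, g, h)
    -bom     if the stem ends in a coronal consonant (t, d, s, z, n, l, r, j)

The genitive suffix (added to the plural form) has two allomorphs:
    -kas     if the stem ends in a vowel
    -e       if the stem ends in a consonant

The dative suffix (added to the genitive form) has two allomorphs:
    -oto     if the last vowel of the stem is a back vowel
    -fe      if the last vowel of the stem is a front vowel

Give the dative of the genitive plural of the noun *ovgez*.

ovgezbomefe

*ovgez* — final consonant /z/ (coronal) → -bom → *ovgezbom*.
The plural form *ovgezbom*: final sound = /m/, a consonant → -e → *ovgezbome*.
The genitive form *ovgezbome* — last vowel /e/ (a front vowel) → -fe → *ovgezbomefe*.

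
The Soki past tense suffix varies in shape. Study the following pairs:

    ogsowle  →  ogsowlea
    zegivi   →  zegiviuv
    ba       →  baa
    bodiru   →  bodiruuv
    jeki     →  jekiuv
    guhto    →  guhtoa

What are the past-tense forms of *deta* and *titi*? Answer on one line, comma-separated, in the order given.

detaa, titiuv

The pattern is height harmony: -uv when the last vowel of the stem is a high vowel (*zegivi*, *bodiru*, *jeki*); -a when the last vowel of the stem is a non-high vowel (*ogsowle*, *ba*, *guhto*).
Since the last vowel of *deta* is /a/ (a non-high vowel), it takes -a, giving *detaa*.
*titi*: last vowel = /i/, a high vowel → -uv → *titiuv*.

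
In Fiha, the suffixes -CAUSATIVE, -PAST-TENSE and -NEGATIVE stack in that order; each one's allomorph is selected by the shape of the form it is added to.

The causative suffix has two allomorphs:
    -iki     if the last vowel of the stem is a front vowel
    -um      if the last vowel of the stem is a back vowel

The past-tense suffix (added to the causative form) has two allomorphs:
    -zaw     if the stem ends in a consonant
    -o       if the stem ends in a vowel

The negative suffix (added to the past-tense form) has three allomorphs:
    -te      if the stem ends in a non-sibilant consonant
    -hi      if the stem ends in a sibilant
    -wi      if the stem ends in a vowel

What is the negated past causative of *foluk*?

Since the last vowel of *foluk* is /u/ (a back vowel), it takes -um, giving *folukum*.
The causative form *folukum*: final sound = /m/, a consonant → -zaw → *folukumzaw*.
Since the final sound of the past-tense form *folukumzaw* is /w/ (a non-sibilant consonant), it takes -te, giving *folukumzawte*.

folukumzawte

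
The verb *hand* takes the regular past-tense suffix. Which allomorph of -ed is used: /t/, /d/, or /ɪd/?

/ɪd/

The stem *hand* ends in /t/ or /d/.
The -ed suffix is realized as /ɪd/ after /t, d/; as /t/ after other voiceless consonants; and as /d/ after other voiced sounds.
So -ed on *hand* is pronounced /ɪd/.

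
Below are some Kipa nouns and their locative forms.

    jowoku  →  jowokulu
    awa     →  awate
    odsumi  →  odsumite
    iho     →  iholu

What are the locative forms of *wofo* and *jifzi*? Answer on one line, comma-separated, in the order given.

Looking at the last vowel of each stem: -lu when the last vowel of the stem is a rounded vowel (*jowoku*, *iho*); -te when the last vowel of the stem is an unrounded vowel (*awa*, *odsumi*).
Since the last vowel of *wofo* is /o/ (a rounded vowel), it takes -lu, giving *wofolu*.
*jifzi*: last vowel = /i/, an unrounded vowel → -te → *jifzite*.

wofolu, jifzite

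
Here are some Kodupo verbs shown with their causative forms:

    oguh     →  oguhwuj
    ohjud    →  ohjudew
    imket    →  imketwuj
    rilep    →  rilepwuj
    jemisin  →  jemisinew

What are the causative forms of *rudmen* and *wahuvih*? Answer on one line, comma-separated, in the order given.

Looking at the final consonant of each stem: -wuj when the stem ends in a voiceless consonant (*oguh*, *imket*, *rilep*); -ew when the stem ends in a voiced consonant (*ohjud*, *jemisin*).
*rudmen*: final consonant = /n/, voiced → -ew → *rudmenew*.
*wahuvih*: final consonant = /h/, voiceless → -wuj → *wahuvihwuj*.

rudmenew, wahuvihwuj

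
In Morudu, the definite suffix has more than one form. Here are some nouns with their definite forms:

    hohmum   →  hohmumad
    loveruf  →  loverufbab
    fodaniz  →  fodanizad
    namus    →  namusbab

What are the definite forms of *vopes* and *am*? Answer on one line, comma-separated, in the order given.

vopesbab, amad

The suffix is conditioned by the final consonant: -bab when the stem ends in a voiceless consonant (*loveruf*, *namus*); -ad when the stem ends in a voiced consonant (*hohmum*, *fodaniz*).
Since the final consonant of *vopes* is /s/ (voiceless), it takes -bab, giving *vopesbab*.
The final consonant of *am* is /m/, which is voiced, so the suffix is -ad, giving *amad*.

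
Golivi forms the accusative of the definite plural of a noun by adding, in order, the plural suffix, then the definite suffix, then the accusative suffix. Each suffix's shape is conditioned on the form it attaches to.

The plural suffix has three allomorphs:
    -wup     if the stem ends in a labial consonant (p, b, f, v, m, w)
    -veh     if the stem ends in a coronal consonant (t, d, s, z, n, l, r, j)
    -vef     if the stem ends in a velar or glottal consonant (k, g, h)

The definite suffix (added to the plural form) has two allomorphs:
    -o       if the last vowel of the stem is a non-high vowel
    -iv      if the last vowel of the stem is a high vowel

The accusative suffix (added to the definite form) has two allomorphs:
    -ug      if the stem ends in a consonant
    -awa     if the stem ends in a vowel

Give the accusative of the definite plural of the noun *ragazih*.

*ragazih* — final consonant /h/ (velar/glottal) → -vef → *ragazihvef*.
The last vowel of the plural form *ragazihvef* is /e/, which is a non-high vowel, so the definite suffix is -o, giving *ragazihvefo*.
The definite form *ragazihvefo* — final sound /o/ (a vowel) → -awa → *ragazihvefoawa*.

ragazihvefoawa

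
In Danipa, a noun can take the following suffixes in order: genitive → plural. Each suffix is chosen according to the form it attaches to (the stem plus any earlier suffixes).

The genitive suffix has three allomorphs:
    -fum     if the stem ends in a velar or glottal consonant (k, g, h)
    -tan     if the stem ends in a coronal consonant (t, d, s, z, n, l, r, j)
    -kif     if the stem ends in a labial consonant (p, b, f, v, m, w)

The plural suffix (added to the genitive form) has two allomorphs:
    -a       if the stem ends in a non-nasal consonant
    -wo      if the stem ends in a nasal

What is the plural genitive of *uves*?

*uves*: final consonant = /s/, coronal → -tan → *uvestan*.
The genitive form *uvestan* — final consonant /n/ (a nasal) → -wo → *uvestanwo*.

uvestanwo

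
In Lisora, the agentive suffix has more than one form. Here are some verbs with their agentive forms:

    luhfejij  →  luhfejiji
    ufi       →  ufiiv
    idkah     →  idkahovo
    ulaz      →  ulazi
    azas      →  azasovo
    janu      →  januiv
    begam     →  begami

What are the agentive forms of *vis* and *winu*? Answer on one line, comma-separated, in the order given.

visovo, winuiv

Looking at the final sound of each stem: -ovo when the stem ends in a voiceless consonant (*idkah*, *azas*); -i when the stem ends in a voiced consonant (*luhfejij*, *ulaz*, *begam*); -iv when the stem ends in a vowel (*ufi*, *janu*).
The final sound of *vis* is /s/, which is a voiceless consonant, so the suffix is -ovo, giving *visovo*.
Since the final sound of *winu* is /u/ (a vowel), it takes -iv, giving *winuiv*.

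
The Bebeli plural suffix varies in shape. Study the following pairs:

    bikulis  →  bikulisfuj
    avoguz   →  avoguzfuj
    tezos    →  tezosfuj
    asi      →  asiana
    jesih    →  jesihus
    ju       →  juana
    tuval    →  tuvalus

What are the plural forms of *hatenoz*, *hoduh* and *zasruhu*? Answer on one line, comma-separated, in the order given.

hatenozfuj, hoduhus, zasruhuana

The suffix is conditioned by the final sound: -fuj when the stem ends in a sibilant (*bikulis*, *avoguz*, *tezos*); -us when the stem ends in a non-sibilant consonant (*jesih*, *tuval*); -ana when the stem ends in a vowel (*asi*, *ju*).
The final sound of *hatenoz* is /z/, which is a sibilant, so the suffix is -fuj, giving *hatenozfuj*.
Since the final sound of *hoduh* is /h/ (a non-sibilant consonant), it takes -us, giving *hoduhus*.
*zasruhu* — final sound /u/ (a vowel) → -ana → *zasruhuana*.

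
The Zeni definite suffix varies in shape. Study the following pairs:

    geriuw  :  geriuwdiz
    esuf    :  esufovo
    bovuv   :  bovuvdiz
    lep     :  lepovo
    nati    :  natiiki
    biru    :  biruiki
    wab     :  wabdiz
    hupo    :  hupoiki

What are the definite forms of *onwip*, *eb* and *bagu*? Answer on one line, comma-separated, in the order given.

The alternation tracks the final sound of the stem — -ovo when the stem ends in a voiceless consonant (*esuf*, *lep*); -diz when the stem ends in a voiced consonant (*geriuw*, *bovuv*, *wab*); -iki when the stem ends in a vowel (*nati*, *biru*, *hupo*).
The final sound of *onwip* is /p/, which is a voiceless consonant, so the suffix is -ovo, giving *onwipovo*.
Since the final sound of *eb* is /b/ (a voiced consonant), it takes -diz, giving *ebdiz*.
The final sound of *bagu* is /u/, which is a vowel, so the suffix is -iki, giving *baguiki*.

onwipovo, ebdiz, baguiki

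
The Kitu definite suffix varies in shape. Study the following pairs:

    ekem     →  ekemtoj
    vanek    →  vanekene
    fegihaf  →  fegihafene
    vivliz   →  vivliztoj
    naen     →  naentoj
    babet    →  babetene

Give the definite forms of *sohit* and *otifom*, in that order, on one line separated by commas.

The alternation tracks the final consonant of the stem — -ene when the stem ends in a voiceless consonant (*vanek*, *fegihaf*, *babet*); -toj when the stem ends in a voiced consonant (*ekem*, *vivliz*, *naen*).
The final consonant of *sohit* is /t/, which is voiceless, so the suffix is -ene, giving *sohitene*.
*otifom*: final consonant = /m/, voiced → -toj → *otifomtoj*.

sohitene, otifomtoj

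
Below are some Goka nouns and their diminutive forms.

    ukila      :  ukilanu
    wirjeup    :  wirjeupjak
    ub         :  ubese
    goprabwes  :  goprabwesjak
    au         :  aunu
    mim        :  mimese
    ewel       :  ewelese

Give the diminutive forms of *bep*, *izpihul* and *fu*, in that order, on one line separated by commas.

bepjak, izpihulese, funu

The alternation tracks the final sound of the stem — -jak when the stem ends in a voiceless consonant (*wirjeup*, *goprabwes*); -ese when the stem ends in a voiced consonant (*ub*, *mim*, *ewel*); -nu when the stem ends in a vowel (*ukila*, *au*).
The final sound of *bep* is /p/, which is a voiceless consonant, so the suffix is -jak, giving *bepjak*.
The final sound of *izpihul* is /l/, which is a voiced consonant, so the suffix is -ese, giving *izpihulese*.
The final sound of *fu* is /u/, which is a vowel, so the suffix is -nu, giving *funu*.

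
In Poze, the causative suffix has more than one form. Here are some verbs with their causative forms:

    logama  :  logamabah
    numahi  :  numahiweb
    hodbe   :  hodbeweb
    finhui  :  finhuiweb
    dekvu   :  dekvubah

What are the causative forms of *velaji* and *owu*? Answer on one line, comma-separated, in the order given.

velajiweb, owubah

Looking at the last vowel of each stem: -web when the last vowel of the stem is a front vowel (*numahi*, *hodbe*, *finhui*); -bah when the last vowel of the stem is a back vowel (*logama*, *dekvu*).
*velaji* — last vowel /i/ (a front vowel) → -web → *velajiweb*.
Since the last vowel of *owu* is /u/ (a back vowel), it takes -bah, giving *owubah*.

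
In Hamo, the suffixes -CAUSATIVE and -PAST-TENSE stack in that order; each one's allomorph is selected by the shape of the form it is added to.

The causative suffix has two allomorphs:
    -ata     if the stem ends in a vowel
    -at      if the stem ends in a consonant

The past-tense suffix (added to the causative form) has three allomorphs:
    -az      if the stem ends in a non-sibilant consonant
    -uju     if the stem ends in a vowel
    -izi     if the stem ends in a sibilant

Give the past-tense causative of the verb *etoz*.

*etoz*: final sound = /z/, a consonant → -at → *etozat*.
The causative form *etozat*: final sound = /t/, a non-sibilant consonant → -az → *etozataz*.

etozataz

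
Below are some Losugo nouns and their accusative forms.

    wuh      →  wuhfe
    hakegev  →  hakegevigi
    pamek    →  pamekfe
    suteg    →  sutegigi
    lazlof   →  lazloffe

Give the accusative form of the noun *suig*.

The alternation tracks the final consonant of the stem — -fe when the stem ends in a voiceless consonant (*wuh*, *pamek*, *lazlof*); -igi when the stem ends in a voiced consonant (*hakegev*, *suteg*).
The final consonant of *suig* is /g/, which is voiced, so the suffix is -igi, giving *suigigi*.

suigigi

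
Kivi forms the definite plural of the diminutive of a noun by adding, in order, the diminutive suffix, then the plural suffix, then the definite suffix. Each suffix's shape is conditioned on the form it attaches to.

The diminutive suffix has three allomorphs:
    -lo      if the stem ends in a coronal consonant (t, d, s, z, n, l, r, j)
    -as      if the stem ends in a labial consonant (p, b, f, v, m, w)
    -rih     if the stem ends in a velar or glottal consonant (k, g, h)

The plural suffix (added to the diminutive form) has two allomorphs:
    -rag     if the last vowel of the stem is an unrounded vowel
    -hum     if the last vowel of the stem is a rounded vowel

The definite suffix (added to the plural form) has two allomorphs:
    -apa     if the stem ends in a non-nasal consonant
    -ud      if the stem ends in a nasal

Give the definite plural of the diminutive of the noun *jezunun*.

*jezunun*: final consonant = /n/, coronal → -lo → *jezununlo*.
The diminutive form *jezununlo*: last vowel = /o/, a rounded vowel → -hum → *jezununlohum*.
The final consonant of the plural form *jezununlohum* is /m/, which is a nasal, so the definite suffix is -ud, giving *jezununlohumud*.

jezununlohumud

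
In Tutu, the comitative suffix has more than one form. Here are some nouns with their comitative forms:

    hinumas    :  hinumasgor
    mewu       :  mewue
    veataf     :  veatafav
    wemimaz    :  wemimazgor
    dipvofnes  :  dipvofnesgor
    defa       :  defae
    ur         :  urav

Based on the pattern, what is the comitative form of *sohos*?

Looking at the final sound of each stem: -gor when the stem ends in a sibilant (*hinumas*, *wemimaz*, *dipvofnes*); -av when the stem ends in a non-sibilant consonant (*veataf*, *ur*); -e when the stem ends in a vowel (*mewu*, *defa*).
*sohos* — final sound /s/ (a sibilant) → -gor → *sohosgor*.

sohosgor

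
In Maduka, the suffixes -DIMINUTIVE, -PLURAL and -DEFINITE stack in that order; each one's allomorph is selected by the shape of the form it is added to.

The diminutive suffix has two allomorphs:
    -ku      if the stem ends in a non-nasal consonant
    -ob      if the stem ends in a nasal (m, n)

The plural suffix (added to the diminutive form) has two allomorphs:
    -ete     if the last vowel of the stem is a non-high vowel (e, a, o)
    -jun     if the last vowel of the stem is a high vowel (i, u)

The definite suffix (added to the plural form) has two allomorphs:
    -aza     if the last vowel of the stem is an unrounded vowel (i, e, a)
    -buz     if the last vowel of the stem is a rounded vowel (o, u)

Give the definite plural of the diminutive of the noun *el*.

Since the final consonant of *el* is /l/ (non-nasal), it takes -ku, giving *elku*.
The diminutive form *elku*: last vowel = /u/, a high vowel → -jun → *elkujun*.
The plural form *elkujun*: last vowel = /u/, a rounded vowel → -buz → *elkujunbuz*.

elkujunbuz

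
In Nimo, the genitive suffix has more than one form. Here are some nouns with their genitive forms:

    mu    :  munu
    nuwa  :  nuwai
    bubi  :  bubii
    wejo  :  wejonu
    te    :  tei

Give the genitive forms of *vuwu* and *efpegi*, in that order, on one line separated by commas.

The suffix is conditioned by the last vowel: -nu when the last vowel of the stem is a rounded vowel (*mu*, *wejo*); -i when the last vowel of the stem is an unrounded vowel (*nuwa*, *bubi*, *te*).
The last vowel of *vuwu* is /u/, which is a rounded vowel, so the suffix is -nu, giving *vuwunu*.
*efpegi* — last vowel /i/ (an unrounded vowel) → -i → *efpegii*.

vuwunu, efpegii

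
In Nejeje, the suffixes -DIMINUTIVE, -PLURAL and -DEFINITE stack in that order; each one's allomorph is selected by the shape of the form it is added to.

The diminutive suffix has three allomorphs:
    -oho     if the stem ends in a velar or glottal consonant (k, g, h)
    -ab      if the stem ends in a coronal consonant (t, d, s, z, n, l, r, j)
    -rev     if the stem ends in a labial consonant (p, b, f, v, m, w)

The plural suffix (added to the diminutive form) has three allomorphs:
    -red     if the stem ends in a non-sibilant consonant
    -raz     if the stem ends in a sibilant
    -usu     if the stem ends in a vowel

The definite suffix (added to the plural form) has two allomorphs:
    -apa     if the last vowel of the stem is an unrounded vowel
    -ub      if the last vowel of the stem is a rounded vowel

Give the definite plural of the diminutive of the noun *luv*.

luvrevredapa

*luv* — final consonant /v/ (labial) → -rev → *luvrev*.
Since the final sound of the diminutive form *luvrev* is /v/ (a non-sibilant consonant), it takes -red, giving *luvrevred*.
The last vowel of the plural form *luvrevred* is /e/, which is an unrounded vowel, so the definite suffix is -apa, giving *luvrevredapa*.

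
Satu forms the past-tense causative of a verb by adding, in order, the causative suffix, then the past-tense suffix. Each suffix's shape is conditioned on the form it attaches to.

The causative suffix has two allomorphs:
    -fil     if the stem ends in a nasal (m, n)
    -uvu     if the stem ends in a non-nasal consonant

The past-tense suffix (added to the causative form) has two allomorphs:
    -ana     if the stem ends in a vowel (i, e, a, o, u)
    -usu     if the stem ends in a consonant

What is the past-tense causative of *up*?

*up* — final consonant /p/ (non-nasal) → -uvu → *upuvu*.
The causative form *upuvu* — final sound /u/ (a vowel) → -ana → *upuvuana*.

upuvuana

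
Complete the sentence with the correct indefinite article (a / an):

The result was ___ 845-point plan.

The indefinite article is chosen by the initial *sound* of the following word, not its spelling.
The number *845* is spoken "eight hundred …", beginning with /eɪt/ — a vowel sound.
So the article is *an*: The result was an 845-point plan.

an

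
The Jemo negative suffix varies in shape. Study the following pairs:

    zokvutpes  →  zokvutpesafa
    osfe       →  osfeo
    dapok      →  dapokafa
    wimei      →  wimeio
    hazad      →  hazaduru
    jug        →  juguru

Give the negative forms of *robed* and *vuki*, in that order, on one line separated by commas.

Looking at the final sound of each stem: -afa when the stem ends in a voiceless consonant (*zokvutpes*, *dapok*); -uru when the stem ends in a voiced consonant (*hazad*, *jug*); -o when the stem ends in a vowel (*osfe*, *wimei*).
Since the final sound of *robed* is /d/ (a voiced consonant), it takes -uru, giving *robeduru*.
The final sound of *vuki* is /i/, which is a vowel, so the suffix is -o, giving *vukio*.

robeduru, vukio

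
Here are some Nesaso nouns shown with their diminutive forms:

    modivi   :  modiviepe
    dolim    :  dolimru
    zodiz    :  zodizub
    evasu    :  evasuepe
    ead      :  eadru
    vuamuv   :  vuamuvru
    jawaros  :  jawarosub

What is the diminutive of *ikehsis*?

ikehsisub

The suffix is conditioned by the final sound: -ub when the stem ends in a sibilant (*zodiz*, *jawaros*); -ru when the stem ends in a non-sibilant consonant (*dolim*, *ead*, *vuamuv*); -epe when the stem ends in a vowel (*modivi*, *evasu*).
*ikehsis* — final sound /s/ (a sibilant) → -ub → *ikehsisub*.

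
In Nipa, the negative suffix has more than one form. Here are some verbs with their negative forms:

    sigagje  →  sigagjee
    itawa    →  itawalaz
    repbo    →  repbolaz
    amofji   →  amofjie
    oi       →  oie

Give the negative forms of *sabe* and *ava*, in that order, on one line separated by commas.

sabee, avalaz

Looking at the last vowel of each stem: -e when the last vowel of the stem is a front vowel (*sigagje*, *amofji*, *oi*); -laz when the last vowel of the stem is a back vowel (*itawa*, *repbo*).
The last vowel of *sabe* is /e/, which is a front vowel, so the suffix is -e, giving *sabee*.
*ava* — last vowel /a/ (a back vowel) → -laz → *avalaz*.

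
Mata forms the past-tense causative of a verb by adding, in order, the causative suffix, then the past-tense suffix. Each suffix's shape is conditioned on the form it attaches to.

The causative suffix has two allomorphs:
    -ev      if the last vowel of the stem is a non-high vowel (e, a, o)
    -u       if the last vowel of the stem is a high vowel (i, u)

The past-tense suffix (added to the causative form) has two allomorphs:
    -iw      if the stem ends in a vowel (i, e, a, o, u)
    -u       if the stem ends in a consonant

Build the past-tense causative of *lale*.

laleevu

*lale* — last vowel /e/ (a non-high vowel) → -ev → *laleev*.
Since the final sound of the causative form *laleev* is /v/ (a consonant), it takes -u, giving *laleevu*.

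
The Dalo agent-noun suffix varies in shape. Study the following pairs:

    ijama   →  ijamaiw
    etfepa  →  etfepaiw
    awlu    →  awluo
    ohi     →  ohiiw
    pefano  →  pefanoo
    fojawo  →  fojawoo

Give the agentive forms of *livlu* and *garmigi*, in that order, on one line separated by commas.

Looking at the last vowel of each stem: -o when the last vowel of the stem is a rounded vowel (*awlu*, *pefano*, *fojawo*); -iw when the last vowel of the stem is an unrounded vowel (*ijama*, *etfepa*, *ohi*).
*livlu* — last vowel /u/ (a rounded vowel) → -o → *livluo*.
*garmigi*: last vowel = /i/, an unrounded vowel → -iw → *garmigiiw*.

livluo, garmigiiw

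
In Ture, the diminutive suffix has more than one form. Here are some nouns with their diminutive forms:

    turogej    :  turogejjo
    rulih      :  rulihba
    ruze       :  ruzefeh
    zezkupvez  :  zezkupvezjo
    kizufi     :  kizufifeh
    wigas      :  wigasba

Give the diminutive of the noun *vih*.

vihba

The suffix is conditioned by the final sound: -ba when the stem ends in a voiceless consonant (*rulih*, *wigas*); -jo when the stem ends in a voiced consonant (*turogej*, *zezkupvez*); -feh when the stem ends in a vowel (*ruze*, *kizufi*).
*vih*: final sound = /h/, a voiceless consonant → -ba → *vihba*.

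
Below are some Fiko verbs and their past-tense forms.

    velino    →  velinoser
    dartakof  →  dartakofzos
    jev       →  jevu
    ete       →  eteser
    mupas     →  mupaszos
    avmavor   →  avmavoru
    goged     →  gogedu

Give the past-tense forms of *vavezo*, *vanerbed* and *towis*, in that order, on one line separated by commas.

vavezoser, vanerbedu, towiszos

Looking at the final sound of each stem: -zos when the stem ends in a voiceless consonant (*dartakof*, *mupas*); -u when the stem ends in a voiced consonant (*jev*, *avmavor*, *goged*); -ser when the stem ends in a vowel (*velino*, *ete*).
The final sound of *vavezo* is /o/, which is a vowel, so the suffix is -ser, giving *vavezoser*.
*vanerbed* — final sound /d/ (a voiced consonant) → -u → *vanerbedu*.
The final sound of *towis* is /s/, which is a voiceless consonant, so the suffix is -zos, giving *towiszos*.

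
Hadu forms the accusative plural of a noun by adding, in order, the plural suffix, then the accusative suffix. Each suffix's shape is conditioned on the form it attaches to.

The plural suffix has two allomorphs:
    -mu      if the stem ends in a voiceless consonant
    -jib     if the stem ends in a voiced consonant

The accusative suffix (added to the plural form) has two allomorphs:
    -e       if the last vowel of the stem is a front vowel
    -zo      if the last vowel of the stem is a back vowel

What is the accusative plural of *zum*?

The final consonant of *zum* is /m/, which is voiced, so the plural suffix is -jib, giving *zumjib*.
The plural form *zumjib*: last vowel = /i/, a front vowel → -e → *zumjibe*.

zumjibe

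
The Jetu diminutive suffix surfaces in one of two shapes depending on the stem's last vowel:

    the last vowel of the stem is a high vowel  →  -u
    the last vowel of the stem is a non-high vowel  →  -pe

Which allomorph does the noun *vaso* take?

-pe

*vaso* — last vowel /o/ (a non-high vowel) → -pe.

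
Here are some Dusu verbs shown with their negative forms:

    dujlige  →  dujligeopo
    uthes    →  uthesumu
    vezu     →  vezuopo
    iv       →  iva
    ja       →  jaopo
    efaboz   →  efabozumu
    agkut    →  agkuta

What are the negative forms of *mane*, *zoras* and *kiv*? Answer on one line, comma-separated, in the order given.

maneopo, zorasumu, kiva

The alternation tracks the final sound of the stem — -umu when the stem ends in a sibilant (*uthes*, *efaboz*); -a when the stem ends in a non-sibilant consonant (*iv*, *agkut*); -opo when the stem ends in a vowel (*dujlige*, *vezu*, *ja*).
*mane* — final sound /e/ (a vowel) → -opo → *maneopo*.
The final sound of *zoras* is /s/, which is a sibilant, so the suffix is -umu, giving *zorasumu*.
*kiv*: final sound = /v/, a non-sibilant consonant → -a → *kiva*.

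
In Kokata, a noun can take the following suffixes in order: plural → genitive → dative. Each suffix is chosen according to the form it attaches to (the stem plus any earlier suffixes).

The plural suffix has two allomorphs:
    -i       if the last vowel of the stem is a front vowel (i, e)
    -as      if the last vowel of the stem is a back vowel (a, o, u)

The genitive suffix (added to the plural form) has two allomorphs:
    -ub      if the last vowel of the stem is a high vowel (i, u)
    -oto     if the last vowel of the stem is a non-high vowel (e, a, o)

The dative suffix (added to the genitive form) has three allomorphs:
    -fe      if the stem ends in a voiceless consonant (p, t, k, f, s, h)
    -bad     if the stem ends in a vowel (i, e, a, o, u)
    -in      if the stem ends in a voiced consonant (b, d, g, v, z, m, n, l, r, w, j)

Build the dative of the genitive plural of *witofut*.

*witofut*: last vowel = /u/, a back vowel → -as → *witofutas*.
Since the last vowel of the plural form *witofutas* is /a/ (a non-high vowel), it takes -oto, giving *witofutasoto*.
The genitive form *witofutasoto*: final sound = /o/, a vowel → -bad → *witofutasotobad*.

witofutasotobad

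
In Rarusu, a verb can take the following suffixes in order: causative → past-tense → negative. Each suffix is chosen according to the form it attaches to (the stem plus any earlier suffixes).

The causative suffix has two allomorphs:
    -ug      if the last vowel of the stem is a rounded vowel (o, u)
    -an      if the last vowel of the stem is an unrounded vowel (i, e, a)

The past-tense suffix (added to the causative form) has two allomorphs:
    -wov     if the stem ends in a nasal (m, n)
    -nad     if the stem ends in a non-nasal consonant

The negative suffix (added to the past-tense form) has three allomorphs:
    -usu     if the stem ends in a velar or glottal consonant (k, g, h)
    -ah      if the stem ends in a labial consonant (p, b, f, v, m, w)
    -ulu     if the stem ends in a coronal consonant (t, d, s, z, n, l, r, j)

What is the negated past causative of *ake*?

*ake* — last vowel /e/ (an unrounded vowel) → -an → *akean*.
The causative form *akean* — final consonant /n/ (a nasal) → -wov → *akeanwov*.
The past-tense form *akeanwov*: final consonant = /v/, labial → -ah → *akeanwovah*.

akeanwovah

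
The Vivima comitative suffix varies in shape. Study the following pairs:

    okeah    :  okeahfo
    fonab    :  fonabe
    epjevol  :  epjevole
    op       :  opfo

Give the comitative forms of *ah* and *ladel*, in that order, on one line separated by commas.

The pattern is voicing of the final consonant: -fo when the stem ends in a voiceless consonant (*okeah*, *op*); -e when the stem ends in a voiced consonant (*fonab*, *epjevol*).
*ah*: final consonant = /h/, voiceless → -fo → *ahfo*.
*ladel* — final consonant /l/ (voiced) → -e → *ladele*.

ahfo, ladele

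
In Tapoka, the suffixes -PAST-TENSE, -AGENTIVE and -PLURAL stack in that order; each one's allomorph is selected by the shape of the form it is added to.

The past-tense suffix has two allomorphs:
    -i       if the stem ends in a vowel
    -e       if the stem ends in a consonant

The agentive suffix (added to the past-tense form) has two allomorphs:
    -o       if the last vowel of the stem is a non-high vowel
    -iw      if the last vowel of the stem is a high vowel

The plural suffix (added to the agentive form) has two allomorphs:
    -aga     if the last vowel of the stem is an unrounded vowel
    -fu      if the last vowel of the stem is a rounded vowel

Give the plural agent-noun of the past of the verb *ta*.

taiiwaga

*ta* — final sound /a/ (a vowel) → -i → *tai*.
The last vowel of the past-tense form *tai* is /i/, which is a high vowel, so the agentive suffix is -iw, giving *taiiw*.
Since the last vowel of the agentive form *taiiw* is /i/ (an unrounded vowel), it takes -aga, giving *taiiwaga*.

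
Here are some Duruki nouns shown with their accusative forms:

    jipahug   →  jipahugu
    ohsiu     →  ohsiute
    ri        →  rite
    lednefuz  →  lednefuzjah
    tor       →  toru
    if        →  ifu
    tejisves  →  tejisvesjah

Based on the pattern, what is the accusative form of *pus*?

The alternation tracks the final sound of the stem — -jah when the stem ends in a sibilant (*lednefuz*, *tejisves*); -u when the stem ends in a non-sibilant consonant (*jipahug*, *tor*, *if*); -te when the stem ends in a vowel (*ohsiu*, *ri*).
*pus*: final sound = /s/, a sibilant → -jah → *pusjah*.

pusjah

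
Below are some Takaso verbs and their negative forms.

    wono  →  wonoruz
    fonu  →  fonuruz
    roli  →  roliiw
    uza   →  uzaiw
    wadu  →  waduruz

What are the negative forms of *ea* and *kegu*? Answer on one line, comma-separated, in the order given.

eaiw, keguruz

The suffix is conditioned by the last vowel: -ruz when the last vowel of the stem is a rounded vowel (*wono*, *fonu*, *wadu*); -iw when the last vowel of the stem is an unrounded vowel (*roli*, *uza*).
Since the last vowel of *ea* is /a/ (an unrounded vowel), it takes -iw, giving *eaiw*.
Since the last vowel of *kegu* is /u/ (a rounded vowel), it takes -ruz, giving *keguruz*.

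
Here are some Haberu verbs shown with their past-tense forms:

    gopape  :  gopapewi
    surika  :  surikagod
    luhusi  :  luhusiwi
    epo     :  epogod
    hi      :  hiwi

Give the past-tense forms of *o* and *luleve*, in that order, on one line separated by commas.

The alternation tracks the last vowel of the stem — -wi when the last vowel of the stem is a front vowel (*gopape*, *luhusi*, *hi*); -god when the last vowel of the stem is a back vowel (*surika*, *epo*).
Since the last vowel of *o* is /o/ (a back vowel), it takes -god, giving *ogod*.
Since the last vowel of *luleve* is /e/ (a front vowel), it takes -wi, giving *lulevewi*.

ogod, lulevewi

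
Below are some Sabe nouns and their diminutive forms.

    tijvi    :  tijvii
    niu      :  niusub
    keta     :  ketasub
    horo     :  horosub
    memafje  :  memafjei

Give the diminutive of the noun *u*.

The pattern is front/back vowel harmony: -i when the last vowel of the stem is a front vowel (*tijvi*, *memafje*); -sub when the last vowel of the stem is a back vowel (*niu*, *keta*, *horo*).
*u* — last vowel /u/ (a back vowel) → -sub → *usub*.

usub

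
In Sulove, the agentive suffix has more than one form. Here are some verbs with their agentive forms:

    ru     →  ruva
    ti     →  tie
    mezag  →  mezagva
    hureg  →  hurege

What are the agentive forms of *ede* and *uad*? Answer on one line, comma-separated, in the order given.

The suffix is conditioned by the last vowel: -e when the last vowel of the stem is a front vowel (*ti*, *hureg*); -va when the last vowel of the stem is a back vowel (*ru*, *mezag*).
The last vowel of *ede* is /e/, which is a front vowel, so the suffix is -e, giving *edee*.
Since the last vowel of *uad* is /a/ (a back vowel), it takes -va, giving *uadva*.

edee, uadva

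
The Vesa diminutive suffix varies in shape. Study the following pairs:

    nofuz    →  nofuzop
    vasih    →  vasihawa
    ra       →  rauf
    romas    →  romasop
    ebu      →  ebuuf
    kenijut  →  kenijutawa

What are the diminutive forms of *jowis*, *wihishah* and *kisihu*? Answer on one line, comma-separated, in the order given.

jowisop, wihishahawa, kisihuuf

The alternation tracks the final sound of the stem — -op when the stem ends in a sibilant (*nofuz*, *romas*); -awa when the stem ends in a non-sibilant consonant (*vasih*, *kenijut*); -uf when the stem ends in a vowel (*ra*, *ebu*).
*jowis* — final sound /s/ (a sibilant) → -op → *jowisop*.
The final sound of *wihishah* is /h/, which is a non-sibilant consonant, so the suffix is -awa, giving *wihishahawa*.
*kisihu*: final sound = /u/, a vowel → -uf → *kisihuuf*.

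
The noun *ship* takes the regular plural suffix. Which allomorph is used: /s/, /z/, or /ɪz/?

The stem *ship* ends in a voiceless non-sibilant consonant.
The plural suffix surfaces as /ɪz/ after sibilants, /s/ after other voiceless consonants, and /z/ after other voiced sounds.
So the plural -s on *ship* is pronounced /s/.

/s/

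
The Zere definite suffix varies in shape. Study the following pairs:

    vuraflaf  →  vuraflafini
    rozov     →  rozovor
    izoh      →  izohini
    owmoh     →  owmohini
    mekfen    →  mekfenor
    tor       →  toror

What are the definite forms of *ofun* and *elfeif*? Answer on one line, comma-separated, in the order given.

ofunor, elfeifini

The pattern is voicing of the final consonant: -ini when the stem ends in a voiceless consonant (*vuraflaf*, *izoh*, *owmoh*); -or when the stem ends in a voiced consonant (*rozov*, *mekfen*, *tor*).
Since the final consonant of *ofun* is /n/ (voiced), it takes -or, giving *ofunor*.
Since the final consonant of *elfeif* is /f/ (voiceless), it takes -ini, giving *elfeifini*.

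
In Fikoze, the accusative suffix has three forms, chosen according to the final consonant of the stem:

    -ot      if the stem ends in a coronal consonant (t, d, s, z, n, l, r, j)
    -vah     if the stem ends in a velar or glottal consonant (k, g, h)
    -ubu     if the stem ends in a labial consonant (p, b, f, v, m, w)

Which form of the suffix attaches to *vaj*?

-ot

The final consonant of *vaj* is /j/, which is coronal, so the suffix is -ot.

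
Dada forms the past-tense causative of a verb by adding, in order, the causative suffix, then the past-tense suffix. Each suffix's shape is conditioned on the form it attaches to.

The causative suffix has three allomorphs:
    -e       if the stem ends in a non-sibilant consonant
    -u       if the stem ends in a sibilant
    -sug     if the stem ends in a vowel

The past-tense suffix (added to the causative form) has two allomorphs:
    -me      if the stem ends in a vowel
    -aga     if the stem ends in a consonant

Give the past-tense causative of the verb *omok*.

*omok*: final sound = /k/, a non-sibilant consonant → -e → *omoke*.
The causative form *omoke*: final sound = /e/, a vowel → -me → *omokeme*.

omokeme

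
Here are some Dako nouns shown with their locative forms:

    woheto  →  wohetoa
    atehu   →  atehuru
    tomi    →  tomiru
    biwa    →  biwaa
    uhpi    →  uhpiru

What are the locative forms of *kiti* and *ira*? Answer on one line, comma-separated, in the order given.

kitiru, iraa

The suffix is conditioned by the last vowel: -ru when the last vowel of the stem is a high vowel (*atehu*, *tomi*, *uhpi*); -a when the last vowel of the stem is a non-high vowel (*woheto*, *biwa*).
*kiti* — last vowel /i/ (a high vowel) → -ru → *kitiru*.
Since the last vowel of *ira* is /a/ (a non-high vowel), it takes -a, giving *iraa*.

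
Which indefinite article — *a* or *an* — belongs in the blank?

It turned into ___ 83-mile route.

an

The indefinite article is chosen by the initial *sound* of the following word, not its spelling.
The number *83* is spoken "eighty-…", beginning with /ˈeɪti/ — a vowel sound.
So the article is *an*: It turned into an 83-mile route.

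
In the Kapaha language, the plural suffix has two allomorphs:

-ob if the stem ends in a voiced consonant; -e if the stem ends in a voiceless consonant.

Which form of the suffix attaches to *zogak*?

*zogak* — final consonant /k/ (voiceless) → -e.

-e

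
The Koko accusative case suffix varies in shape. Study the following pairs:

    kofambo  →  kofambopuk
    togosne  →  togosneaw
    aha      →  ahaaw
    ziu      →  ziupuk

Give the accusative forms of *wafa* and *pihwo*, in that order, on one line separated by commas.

wafaaw, pihwopuk

Looking at the last vowel of each stem: -puk when the last vowel of the stem is a rounded vowel (*kofambo*, *ziu*); -aw when the last vowel of the stem is an unrounded vowel (*togosne*, *aha*).
Since the last vowel of *wafa* is /a/ (an unrounded vowel), it takes -aw, giving *wafaaw*.
Since the last vowel of *pihwo* is /o/ (a rounded vowel), it takes -puk, giving *pihwopuk*.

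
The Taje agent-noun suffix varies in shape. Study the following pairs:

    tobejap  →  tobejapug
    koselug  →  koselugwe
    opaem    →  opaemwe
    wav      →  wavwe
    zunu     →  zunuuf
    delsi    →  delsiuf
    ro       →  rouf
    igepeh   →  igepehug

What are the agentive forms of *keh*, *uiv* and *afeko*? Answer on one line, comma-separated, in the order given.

The pattern is voicing of the final sound: -ug when the stem ends in a voiceless consonant (*tobejap*, *igepeh*); -we when the stem ends in a voiced consonant (*koselug*, *opaem*, *wav*); -uf when the stem ends in a vowel (*zunu*, *delsi*, *ro*).
The final sound of *keh* is /h/, which is a voiceless consonant, so the suffix is -ug, giving *kehug*.
Since the final sound of *uiv* is /v/ (a voiced consonant), it takes -we, giving *uivwe*.
The final sound of *afeko* is /o/, which is a vowel, so the suffix is -uf, giving *afekouf*.

kehug, uivwe, afekouf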